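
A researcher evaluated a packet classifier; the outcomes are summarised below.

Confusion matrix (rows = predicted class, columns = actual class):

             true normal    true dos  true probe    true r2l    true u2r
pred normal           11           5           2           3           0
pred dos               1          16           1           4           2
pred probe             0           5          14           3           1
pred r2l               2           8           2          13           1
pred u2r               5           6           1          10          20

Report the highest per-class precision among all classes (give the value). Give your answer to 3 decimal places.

0.667

Per-class precision (TP/(TP+FP)):
  normal: TP=11, FP=5+2+3+0=10 → 11/21 = 0.5238
  dos: TP=16, FP=1+1+4+2=8 → 16/24 = 0.6667
  probe: TP=14, FP=0+5+3+1=9 → 14/23 = 0.6087
  r2l: TP=13, FP=2+8+2+1=13 → 13/26 = 0.5000
  u2r: TP=20, FP=5+6+1+10=22 → 20/42 = 0.4762
Highest is class 'dos' with precision = 0.667.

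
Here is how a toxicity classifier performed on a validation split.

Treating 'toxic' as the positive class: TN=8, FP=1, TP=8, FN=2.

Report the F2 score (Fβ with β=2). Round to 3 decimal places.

Fβ = (1+β²)·TP / ((1+β²)·TP + β²·FN + FP), with β²=4
= 5·8 / (5·8 + 4·2 + 1) = 0.816

0.816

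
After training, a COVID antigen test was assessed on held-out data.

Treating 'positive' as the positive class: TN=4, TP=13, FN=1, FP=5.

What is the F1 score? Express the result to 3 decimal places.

Precision = TP/(TP+FP) = 13/18 = 0.7222
Recall = TP/(TP+FN) = 13/14 = 0.9286
F1 = 2·TP/(2·TP+FP+FN) = 26/32 = 0.813

0.813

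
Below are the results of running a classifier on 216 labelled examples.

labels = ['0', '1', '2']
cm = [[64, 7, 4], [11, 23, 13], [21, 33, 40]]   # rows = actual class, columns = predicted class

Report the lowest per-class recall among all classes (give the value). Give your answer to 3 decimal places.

Per-class recall (TP/(TP+FN)):
  0: TP=64, FN=7+4=11 → 64/75 = 0.8533
  1: TP=23, FN=11+13=24 → 23/47 = 0.4894
  2: TP=40, FN=21+33=54 → 40/94 = 0.4255
Lowest is class '2' with recall = 0.426.

0.426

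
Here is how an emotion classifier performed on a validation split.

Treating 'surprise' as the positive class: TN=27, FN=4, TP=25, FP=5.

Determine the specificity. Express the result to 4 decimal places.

0.8438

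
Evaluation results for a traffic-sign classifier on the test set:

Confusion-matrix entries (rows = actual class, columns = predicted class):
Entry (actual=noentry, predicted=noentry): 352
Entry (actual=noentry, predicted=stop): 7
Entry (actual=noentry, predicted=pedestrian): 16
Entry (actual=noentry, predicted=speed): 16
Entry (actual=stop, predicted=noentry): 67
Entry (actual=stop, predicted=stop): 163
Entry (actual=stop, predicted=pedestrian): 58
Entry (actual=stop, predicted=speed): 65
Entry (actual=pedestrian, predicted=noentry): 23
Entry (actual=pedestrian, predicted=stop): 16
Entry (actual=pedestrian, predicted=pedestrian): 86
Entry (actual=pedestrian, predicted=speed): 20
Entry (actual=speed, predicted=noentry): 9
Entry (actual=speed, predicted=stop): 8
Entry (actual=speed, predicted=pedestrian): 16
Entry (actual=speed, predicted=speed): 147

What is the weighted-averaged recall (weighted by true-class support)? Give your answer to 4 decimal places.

Per-class recall (TP/(TP+FN)):
  noentry: TP=352, FN=7+16+16=39 → 352/391 = 0.90026
  stop: TP=163, FN=67+58+65=190 → 163/353 = 0.46176
  pedestrian: TP=86, FN=23+16+20=59 → 86/145 = 0.59310
  speed: TP=147, FN=9+8+16=33 → 147/180 = 0.81667
Weighted-recall = Σ (supportᵢ/N)·recallᵢ with N=1069: (391/1069)·0.90026 + (353/1069)·0.46176 + (145/1069)·0.59310 + (180/1069)·0.81667 = 0.6997

0.6997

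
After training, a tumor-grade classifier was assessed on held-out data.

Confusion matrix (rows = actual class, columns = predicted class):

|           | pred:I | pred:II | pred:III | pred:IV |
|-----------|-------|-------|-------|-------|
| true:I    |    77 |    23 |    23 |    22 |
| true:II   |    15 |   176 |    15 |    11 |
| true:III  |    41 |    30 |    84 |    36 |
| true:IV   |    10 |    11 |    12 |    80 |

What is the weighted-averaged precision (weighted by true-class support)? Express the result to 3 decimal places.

Per-class precision (TP/(TP+FP)):
  I: TP=77, FP=15+41+10=66 → 77/143 = 0.5385
  II: TP=176, FP=23+30+11=64 → 176/240 = 0.7333
  III: TP=84, FP=23+15+12=50 → 84/134 = 0.6269
  IV: TP=80, FP=22+11+36=69 → 80/149 = 0.5369
Weighted-precision = Σ (supportᵢ/N)·precisionᵢ with N=666: (145/666)·0.5385 + (217/666)·0.7333 + (191/666)·0.6269 + (113/666)·0.5369 = 0.627

0.627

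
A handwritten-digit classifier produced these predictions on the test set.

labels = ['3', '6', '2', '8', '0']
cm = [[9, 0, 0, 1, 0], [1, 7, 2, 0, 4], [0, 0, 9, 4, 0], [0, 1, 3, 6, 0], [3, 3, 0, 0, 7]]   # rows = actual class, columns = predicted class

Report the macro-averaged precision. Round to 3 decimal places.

Per-class precision (TP/(TP+FP)):
  3: TP=9, FP=1+0+0+3=4 → 9/13 = 0.6923
  6: TP=7, FP=0+0+1+3=4 → 7/11 = 0.6364
  2: TP=9, FP=0+2+3+0=5 → 9/14 = 0.6429
  8: TP=6, FP=1+0+4+0=5 → 6/11 = 0.5455
  0: TP=7, FP=0+4+0+0=4 → 7/11 = 0.6364
Macro-precision = mean = (0.6923 + 0.6364 + 0.6429 + 0.5455 + 0.6364) / 5 = 0.631

0.631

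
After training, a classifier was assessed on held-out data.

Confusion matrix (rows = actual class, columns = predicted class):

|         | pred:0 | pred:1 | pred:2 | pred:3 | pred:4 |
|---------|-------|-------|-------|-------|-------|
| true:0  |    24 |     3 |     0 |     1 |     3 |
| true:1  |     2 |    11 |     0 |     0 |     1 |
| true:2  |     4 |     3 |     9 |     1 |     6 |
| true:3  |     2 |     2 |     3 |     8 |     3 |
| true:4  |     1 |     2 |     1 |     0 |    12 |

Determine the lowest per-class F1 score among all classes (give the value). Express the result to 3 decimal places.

0.500

Per-class F1 score (2·TP/(2·TP+FP+FN)):
  0: TP=24, FP=2+4+2+1=9, FN=3+0+1+3=7 → 48/64 = 0.7500
  1: TP=11, FP=3+3+2+2=10, FN=2+0+0+1=3 → 22/35 = 0.6286
  2: TP=9, FP=0+0+3+1=4, FN=4+3+1+6=14 → 18/36 = 0.5000
  3: TP=8, FP=1+0+1+0=2, FN=2+2+3+3=10 → 16/28 = 0.5714
  4: TP=12, FP=3+1+6+3=13, FN=1+2+1+0=4 → 24/41 = 0.5854
Lowest is class '2' with F1 score = 0.500.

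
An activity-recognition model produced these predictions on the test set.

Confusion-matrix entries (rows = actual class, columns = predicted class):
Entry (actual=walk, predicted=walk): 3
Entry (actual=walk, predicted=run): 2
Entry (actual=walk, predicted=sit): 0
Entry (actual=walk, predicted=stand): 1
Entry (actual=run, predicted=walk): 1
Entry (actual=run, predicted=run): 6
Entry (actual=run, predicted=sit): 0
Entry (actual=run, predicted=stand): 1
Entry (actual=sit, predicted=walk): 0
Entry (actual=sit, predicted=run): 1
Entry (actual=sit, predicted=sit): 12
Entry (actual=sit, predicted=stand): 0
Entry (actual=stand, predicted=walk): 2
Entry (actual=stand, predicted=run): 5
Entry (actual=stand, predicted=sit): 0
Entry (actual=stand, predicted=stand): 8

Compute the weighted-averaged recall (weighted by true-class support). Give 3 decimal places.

Per-class recall (TP/(TP+FN)):
  walk: TP=3, FN=2+0+1=3 → 3/6 = 0.5000
  run: TP=6, FN=1+0+1=2 → 6/8 = 0.7500
  sit: TP=12, FN=0+1+0=1 → 12/13 = 0.9231
  stand: TP=8, FN=2+5+0=7 → 8/15 = 0.5333
Weighted-recall = Σ (supportᵢ/N)·recallᵢ with N=42: (6/42)·0.5000 + (8/42)·0.7500 + (13/42)·0.9231 + (15/42)·0.5333 = 0.690

0.690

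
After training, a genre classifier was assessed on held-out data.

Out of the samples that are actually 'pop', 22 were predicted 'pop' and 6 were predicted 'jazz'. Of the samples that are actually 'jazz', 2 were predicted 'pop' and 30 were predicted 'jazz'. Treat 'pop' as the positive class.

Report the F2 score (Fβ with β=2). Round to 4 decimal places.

0.8088

Fβ = (1+β²)·TP / ((1+β²)·TP + β²·FN + FP), with β²=4
= 5·22 / (5·22 + 4·6 + 2) = 0.8088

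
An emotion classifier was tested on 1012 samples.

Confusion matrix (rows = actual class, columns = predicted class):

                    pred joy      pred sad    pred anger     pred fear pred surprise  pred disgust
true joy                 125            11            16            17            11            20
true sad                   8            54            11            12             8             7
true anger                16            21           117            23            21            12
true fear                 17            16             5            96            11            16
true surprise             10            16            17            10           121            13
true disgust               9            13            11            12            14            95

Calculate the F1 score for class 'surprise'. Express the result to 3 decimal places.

Treat 'surprise' as positive and all other classes as negative.
F1 score = 2·TP/(2·TP+FP+FN).
surprise: TP=121, FP=11+8+21+11+14=65, FN=10+16+17+10+13=66 → 242/373 = 0.6488

0.649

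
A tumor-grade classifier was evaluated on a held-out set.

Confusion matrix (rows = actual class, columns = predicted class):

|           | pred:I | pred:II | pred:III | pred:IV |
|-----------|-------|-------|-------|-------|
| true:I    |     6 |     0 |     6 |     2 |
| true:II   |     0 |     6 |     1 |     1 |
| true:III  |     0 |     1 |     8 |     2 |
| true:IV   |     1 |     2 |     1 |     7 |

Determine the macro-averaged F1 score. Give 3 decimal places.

Per-class F1 score (2·TP/(2·TP+FP+FN)):
  I: TP=6, FP=0+0+1=1, FN=0+6+2=8 → 12/21 = 0.5714
  II: TP=6, FP=0+1+2=3, FN=0+1+1=2 → 12/17 = 0.7059
  III: TP=8, FP=6+1+1=8, FN=0+1+2=3 → 16/27 = 0.5926
  IV: TP=7, FP=2+1+2=5, FN=1+2+1=4 → 14/23 = 0.6087
Macro-F1 score = mean = (0.5714 + 0.7059 + 0.5926 + 0.6087) / 4 = 0.620

0.620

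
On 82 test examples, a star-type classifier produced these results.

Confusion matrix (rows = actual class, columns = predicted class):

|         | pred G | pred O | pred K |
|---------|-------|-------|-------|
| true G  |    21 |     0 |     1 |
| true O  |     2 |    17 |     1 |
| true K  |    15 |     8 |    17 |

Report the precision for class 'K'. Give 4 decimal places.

0.8947

Take TP from the diagonal, FP from the rest of the 'K' prediction marginal, FN from the rest of the 'K' actual marginal.
precision = TP/(TP+FP).
K: TP=17, FP=1+1=2 → 17/19 = 0.89474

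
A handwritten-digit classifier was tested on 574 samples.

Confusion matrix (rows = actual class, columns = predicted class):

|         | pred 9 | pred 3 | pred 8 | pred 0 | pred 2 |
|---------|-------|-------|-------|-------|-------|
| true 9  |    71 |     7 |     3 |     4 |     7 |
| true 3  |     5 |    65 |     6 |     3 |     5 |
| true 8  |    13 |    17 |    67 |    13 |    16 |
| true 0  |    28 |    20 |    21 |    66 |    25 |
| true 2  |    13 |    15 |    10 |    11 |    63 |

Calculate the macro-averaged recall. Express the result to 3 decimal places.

0.610

Per-class recall (TP/(TP+FN)):
  9: TP=71, FN=7+3+4+7=21 → 71/92 = 0.7717
  3: TP=65, FN=5+6+3+5=19 → 65/84 = 0.7738
  8: TP=67, FN=13+17+13+16=59 → 67/126 = 0.5317
  0: TP=66, FN=28+20+21+25=94 → 66/160 = 0.4125
  2: TP=63, FN=13+15+10+11=49 → 63/112 = 0.5625
Macro-recall = mean = (0.7717 + 0.7738 + 0.5317 + 0.4125 + 0.5625) / 5 = 0.610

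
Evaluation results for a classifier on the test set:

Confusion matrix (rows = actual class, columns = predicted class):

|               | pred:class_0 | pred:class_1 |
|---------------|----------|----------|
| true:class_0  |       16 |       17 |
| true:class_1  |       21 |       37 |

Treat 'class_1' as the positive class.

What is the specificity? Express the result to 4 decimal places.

Specificity = TN/(TN+FP) = 16/(16+17) = 0.4848

0.4848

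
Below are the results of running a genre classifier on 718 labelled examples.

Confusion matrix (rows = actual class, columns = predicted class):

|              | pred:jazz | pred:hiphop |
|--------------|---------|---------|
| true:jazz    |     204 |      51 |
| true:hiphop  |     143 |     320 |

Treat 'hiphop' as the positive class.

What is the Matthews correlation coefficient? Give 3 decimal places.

MCC = (TP·TN − FP·FN) / √((TP+FP)(TP+FN)(TN+FP)(TN+FN))
Numerator = 320·204 − 51·143 = 57987
Denominator = √(371·463·255·347) = √15199333905 = 123285.5787
MCC = 57987 / 123285.5787 = 0.470

0.470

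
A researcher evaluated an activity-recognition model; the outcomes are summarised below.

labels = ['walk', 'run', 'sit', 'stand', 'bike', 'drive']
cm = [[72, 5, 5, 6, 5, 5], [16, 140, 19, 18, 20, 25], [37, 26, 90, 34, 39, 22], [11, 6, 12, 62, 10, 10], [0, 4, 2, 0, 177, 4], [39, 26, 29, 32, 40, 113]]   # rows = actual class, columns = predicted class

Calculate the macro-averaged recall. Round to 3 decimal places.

Per-class recall (TP/(TP+FN)):
  walk: TP=72, FN=5+5+6+5+5=26 → 72/98 = 0.7347
  run: TP=140, FN=16+19+18+20+25=98 → 140/238 = 0.5882
  sit: TP=90, FN=37+26+34+39+22=158 → 90/248 = 0.3629
  stand: TP=62, FN=11+6+12+10+10=49 → 62/111 = 0.5586
  bike: TP=177, FN=0+4+2+0+4=10 → 177/187 = 0.9465
  drive: TP=113, FN=39+26+29+32+40=166 → 113/279 = 0.4050
Macro-recall = mean = (0.7347 + 0.5882 + 0.3629 + 0.5586 + 0.9465 + 0.4050) / 6 = 0.599

0.599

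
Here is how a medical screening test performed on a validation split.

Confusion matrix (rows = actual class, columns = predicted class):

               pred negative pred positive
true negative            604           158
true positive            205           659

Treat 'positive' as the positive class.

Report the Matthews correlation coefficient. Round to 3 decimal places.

MCC = (TP·TN − FP·FN) / √((TP+FP)(TP+FN)(TN+FP)(TN+FN))
Numerator = 659·604 − 158·205 = 365646
Denominator = √(817·864·762·809) = √435150304704 = 659659.2338
MCC = 365646 / 659659.2338 = 0.554

0.554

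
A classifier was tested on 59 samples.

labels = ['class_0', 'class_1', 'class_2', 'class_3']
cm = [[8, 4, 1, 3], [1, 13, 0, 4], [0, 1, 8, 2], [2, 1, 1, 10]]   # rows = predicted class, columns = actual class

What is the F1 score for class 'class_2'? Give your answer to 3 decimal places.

0.762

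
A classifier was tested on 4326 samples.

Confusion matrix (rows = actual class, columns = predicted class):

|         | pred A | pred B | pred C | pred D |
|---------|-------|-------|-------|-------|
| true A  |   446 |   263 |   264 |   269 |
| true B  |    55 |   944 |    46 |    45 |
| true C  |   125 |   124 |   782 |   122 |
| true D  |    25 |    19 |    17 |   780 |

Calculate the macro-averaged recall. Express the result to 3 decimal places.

Per-class recall (TP/(TP+FN)):
  A: TP=446, FN=263+264+269=796 → 446/1242 = 0.3591
  B: TP=944, FN=55+46+45=146 → 944/1090 = 0.8661
  C: TP=782, FN=125+124+122=371 → 782/1153 = 0.6782
  D: TP=780, FN=25+19+17=61 → 780/841 = 0.9275
Macro-recall = mean = (0.3591 + 0.8661 + 0.6782 + 0.9275) / 4 = 0.708

0.708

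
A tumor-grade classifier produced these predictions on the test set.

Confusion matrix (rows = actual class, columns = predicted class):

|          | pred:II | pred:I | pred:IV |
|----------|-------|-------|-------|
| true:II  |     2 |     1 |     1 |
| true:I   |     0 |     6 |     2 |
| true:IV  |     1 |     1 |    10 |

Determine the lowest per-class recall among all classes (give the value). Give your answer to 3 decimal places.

Per-class recall (TP/(TP+FN)):
  II: TP=2, FN=1+1=2 → 2/4 = 0.5000
  I: TP=6, FN=0+2=2 → 6/8 = 0.7500
  IV: TP=10, FN=1+1=2 → 10/12 = 0.8333
Lowest is class 'II' with recall = 0.500.

0.500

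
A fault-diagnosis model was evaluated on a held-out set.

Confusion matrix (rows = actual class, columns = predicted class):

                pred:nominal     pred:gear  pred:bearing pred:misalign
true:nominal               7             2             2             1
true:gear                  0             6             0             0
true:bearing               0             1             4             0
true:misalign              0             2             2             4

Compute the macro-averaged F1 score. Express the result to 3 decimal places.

0.668

Per-class F1 score (2·TP/(2·TP+FP+FN)):
  nominal: TP=7, FP=0+0+0=0, FN=2+2+1=5 → 14/19 = 0.7368
  gear: TP=6, FP=2+1+2=5, FN=0+0+0=0 → 12/17 = 0.7059
  bearing: TP=4, FP=2+0+2=4, FN=0+1+0=1 → 8/13 = 0.6154
  misalign: TP=4, FP=1+0+0=1, FN=0+2+2=4 → 8/13 = 0.6154
Macro-F1 score = mean = (0.7368 + 0.7059 + 0.6154 + 0.6154) / 4 = 0.668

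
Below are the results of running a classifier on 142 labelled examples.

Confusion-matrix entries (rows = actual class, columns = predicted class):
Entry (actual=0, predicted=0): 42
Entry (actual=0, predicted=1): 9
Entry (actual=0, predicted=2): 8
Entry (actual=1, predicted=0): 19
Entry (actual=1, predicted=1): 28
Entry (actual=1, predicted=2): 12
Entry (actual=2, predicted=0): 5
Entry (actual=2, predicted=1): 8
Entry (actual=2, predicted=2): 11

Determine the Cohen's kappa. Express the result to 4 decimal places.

0.3270

Observed agreement pₒ = trace/N = 81/142 = 0.57042
Expected agreement pₑ = Σ (rowᵢ·colᵢ)/N² = (59·66 + 59·45 + 24·31)/142² = 0.36168
κ = (pₒ − pₑ)/(1 − pₑ) = (0.57042 − 0.36168)/(1 − 0.36168) = 0.3270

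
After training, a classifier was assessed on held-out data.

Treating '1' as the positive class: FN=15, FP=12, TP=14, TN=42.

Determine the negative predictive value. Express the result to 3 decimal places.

0.737

NPV = TN/(TN+FN) = 42/(42+15) = 0.737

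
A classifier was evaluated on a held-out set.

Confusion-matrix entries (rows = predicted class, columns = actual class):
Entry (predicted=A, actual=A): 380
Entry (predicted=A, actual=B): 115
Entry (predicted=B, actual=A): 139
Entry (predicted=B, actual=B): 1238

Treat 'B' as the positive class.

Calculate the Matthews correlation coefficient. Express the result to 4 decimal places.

0.6569

MCC = (TP·TN − FP·FN) / √((TP+FP)(TP+FN)(TN+FP)(TN+FN))
Numerator = 1238·380 − 139·115 = 454455
Denominator = √(1377·1353·519·495) = √478634824305 = 691834.3908
MCC = 454455 / 691834.3908 = 0.6569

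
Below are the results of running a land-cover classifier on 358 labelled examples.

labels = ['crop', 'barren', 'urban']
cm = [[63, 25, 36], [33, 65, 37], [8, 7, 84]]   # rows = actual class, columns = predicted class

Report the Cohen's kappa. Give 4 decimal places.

Observed agreement pₒ = trace/N = 212/358 = 0.59218
Expected agreement pₑ = Σ (rowᵢ·colᵢ)/N² = (124·104 + 135·97 + 99·157)/358² = 0.32407
κ = (pₒ − pₑ)/(1 − pₑ) = (0.59218 − 0.32407)/(1 − 0.32407) = 0.3967

0.3967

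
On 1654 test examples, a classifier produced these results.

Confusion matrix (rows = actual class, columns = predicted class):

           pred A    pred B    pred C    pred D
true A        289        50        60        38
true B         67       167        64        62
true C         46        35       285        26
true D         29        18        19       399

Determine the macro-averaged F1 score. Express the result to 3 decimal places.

0.674

Per-class F1 score (2·TP/(2·TP+FP+FN)):
  A: TP=289, FP=67+46+29=142, FN=50+60+38=148 → 578/868 = 0.6659
  B: TP=167, FP=50+35+18=103, FN=67+64+62=193 → 334/630 = 0.5302
  C: TP=285, FP=60+64+19=143, FN=46+35+26=107 → 570/820 = 0.6951
  D: TP=399, FP=38+62+26=126, FN=29+18+19=66 → 798/990 = 0.8061
Macro-F1 score = mean = (0.6659 + 0.5302 + 0.6951 + 0.8061) / 4 = 0.674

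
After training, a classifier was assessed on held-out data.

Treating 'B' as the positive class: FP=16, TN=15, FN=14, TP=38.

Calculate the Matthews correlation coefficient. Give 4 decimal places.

0.2178

MCC = (TP·TN − FP·FN) / √((TP+FP)(TP+FN)(TN+FP)(TN+FN))
Numerator = 38·15 − 16·14 = 346
Denominator = √(54·52·31·29) = √2524392 = 1588.8335
MCC = 346 / 1588.8335 = 0.2178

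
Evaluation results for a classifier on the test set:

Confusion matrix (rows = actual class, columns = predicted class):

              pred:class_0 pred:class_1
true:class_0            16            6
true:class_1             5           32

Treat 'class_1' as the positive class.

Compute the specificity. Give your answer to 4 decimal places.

0.7273

Specificity = TN/(TN+FP) = 16/(16+6) = 0.7273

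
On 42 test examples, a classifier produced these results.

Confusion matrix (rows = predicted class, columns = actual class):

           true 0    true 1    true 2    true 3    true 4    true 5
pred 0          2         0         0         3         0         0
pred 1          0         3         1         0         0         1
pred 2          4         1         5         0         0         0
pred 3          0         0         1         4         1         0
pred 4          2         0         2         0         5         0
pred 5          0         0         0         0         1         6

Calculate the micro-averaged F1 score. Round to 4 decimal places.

0.5952

Micro-averaging pools counts across classes: ΣTP=25, ΣFP=17, ΣFN=17.
Micro-F1 score = 2·TP/(2·TP+FP+FN) on pooled counts = 0.5952 (equals overall accuracy in single-label multiclass).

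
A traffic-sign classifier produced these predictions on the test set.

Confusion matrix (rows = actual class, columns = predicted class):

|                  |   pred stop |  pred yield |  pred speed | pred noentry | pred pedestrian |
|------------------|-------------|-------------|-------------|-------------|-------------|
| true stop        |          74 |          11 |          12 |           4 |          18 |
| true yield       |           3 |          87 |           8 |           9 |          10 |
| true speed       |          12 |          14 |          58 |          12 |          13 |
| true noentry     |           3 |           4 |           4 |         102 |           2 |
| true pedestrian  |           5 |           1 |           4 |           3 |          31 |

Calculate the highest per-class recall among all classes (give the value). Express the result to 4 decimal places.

Per-class recall (TP/(TP+FN)):
  stop: TP=74, FN=11+12+4+18=45 → 74/119 = 0.62185
  yield: TP=87, FN=3+8+9+10=30 → 87/117 = 0.74359
  speed: TP=58, FN=12+14+12+13=51 → 58/109 = 0.53211
  noentry: TP=102, FN=3+4+4+2=13 → 102/115 = 0.88696
  pedestrian: TP=31, FN=5+1+4+3=13 → 31/44 = 0.70455
Highest is class 'noentry' with recall = 0.8870.

0.8870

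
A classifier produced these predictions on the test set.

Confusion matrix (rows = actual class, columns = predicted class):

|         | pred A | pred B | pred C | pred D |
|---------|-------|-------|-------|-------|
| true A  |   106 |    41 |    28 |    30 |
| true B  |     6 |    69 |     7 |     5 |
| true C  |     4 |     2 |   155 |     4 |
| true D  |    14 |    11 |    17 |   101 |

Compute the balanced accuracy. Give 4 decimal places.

Balanced accuracy = mean of per-class recall.
  A: recall = 106/205 = 0.51707
  B: recall = 69/87 = 0.79310
  C: recall = 155/165 = 0.93939
  D: recall = 101/143 = 0.70629
Mean = (0.51707 + 0.79310 + 0.93939 + 0.70629) / 4 = 0.7390

0.7390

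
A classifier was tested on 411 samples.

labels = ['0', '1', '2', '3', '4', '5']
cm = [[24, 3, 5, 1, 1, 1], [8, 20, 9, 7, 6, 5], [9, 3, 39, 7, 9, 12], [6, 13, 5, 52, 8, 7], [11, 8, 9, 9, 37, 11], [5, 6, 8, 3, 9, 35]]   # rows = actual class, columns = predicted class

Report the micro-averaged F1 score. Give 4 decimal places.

Micro-averaging pools counts across classes: ΣTP=207, ΣFP=204, ΣFN=204.
Micro-F1 score = 2·TP/(2·TP+FP+FN) on pooled counts = 0.5036 (equals overall accuracy in single-label multiclass).

0.5036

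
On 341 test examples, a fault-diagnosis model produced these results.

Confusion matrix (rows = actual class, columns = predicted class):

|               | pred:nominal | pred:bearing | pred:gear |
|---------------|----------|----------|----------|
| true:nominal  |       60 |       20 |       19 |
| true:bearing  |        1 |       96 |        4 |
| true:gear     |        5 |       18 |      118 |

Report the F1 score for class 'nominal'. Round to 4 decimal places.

0.7273

Take TP from the diagonal, FP from the rest of the 'nominal' prediction marginal, FN from the rest of the 'nominal' actual marginal.
F1 score = 2·TP/(2·TP+FP+FN).
nominal: TP=60, FP=1+5=6, FN=20+19=39 → 120/165 = 0.72727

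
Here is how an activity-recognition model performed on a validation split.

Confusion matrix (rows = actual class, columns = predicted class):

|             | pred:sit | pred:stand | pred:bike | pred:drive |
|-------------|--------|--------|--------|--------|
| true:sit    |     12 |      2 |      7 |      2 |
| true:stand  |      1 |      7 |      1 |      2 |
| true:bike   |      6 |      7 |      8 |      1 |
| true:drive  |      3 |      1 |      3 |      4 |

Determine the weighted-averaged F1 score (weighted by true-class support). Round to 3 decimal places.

Per-class F1 score (2·TP/(2·TP+FP+FN)):
  sit: TP=12, FP=1+6+3=10, FN=2+7+2=11 → 24/45 = 0.5333
  stand: TP=7, FP=2+7+1=10, FN=1+1+2=4 → 14/28 = 0.5000
  bike: TP=8, FP=7+1+3=11, FN=6+7+1=14 → 16/41 = 0.3902
  drive: TP=4, FP=2+2+1=5, FN=3+1+3=7 → 8/20 = 0.4000
Weighted-F1 score = Σ (supportᵢ/N)·F1 scoreᵢ with N=67: (23/67)·0.5333 + (11/67)·0.5000 + (22/67)·0.3902 + (11/67)·0.4000 = 0.459

0.459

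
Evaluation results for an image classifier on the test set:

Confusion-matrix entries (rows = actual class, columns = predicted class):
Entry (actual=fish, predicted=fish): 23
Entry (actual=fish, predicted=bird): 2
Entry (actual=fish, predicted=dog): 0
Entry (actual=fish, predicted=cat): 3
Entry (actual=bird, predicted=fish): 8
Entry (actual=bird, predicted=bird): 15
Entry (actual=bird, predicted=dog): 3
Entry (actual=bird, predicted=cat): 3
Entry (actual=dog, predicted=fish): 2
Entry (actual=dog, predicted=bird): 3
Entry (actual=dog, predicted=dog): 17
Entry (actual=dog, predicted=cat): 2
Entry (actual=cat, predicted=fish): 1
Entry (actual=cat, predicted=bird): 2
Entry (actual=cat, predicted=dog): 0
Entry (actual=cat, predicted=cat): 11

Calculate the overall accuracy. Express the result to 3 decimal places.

Accuracy = trace / total = (23+15+17+11=66) / 95 = 66/95 = 0.695

0.695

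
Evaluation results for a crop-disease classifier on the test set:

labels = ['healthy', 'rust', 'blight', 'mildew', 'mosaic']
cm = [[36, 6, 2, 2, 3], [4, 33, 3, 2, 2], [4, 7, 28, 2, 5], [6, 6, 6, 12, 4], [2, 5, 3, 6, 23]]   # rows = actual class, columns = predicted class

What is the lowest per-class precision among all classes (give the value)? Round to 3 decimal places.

Per-class precision (TP/(TP+FP)):
  healthy: TP=36, FP=4+4+6+2=16 → 36/52 = 0.6923
  rust: TP=33, FP=6+7+6+5=24 → 33/57 = 0.5789
  blight: TP=28, FP=2+3+6+3=14 → 28/42 = 0.6667
  mildew: TP=12, FP=2+2+2+6=12 → 12/24 = 0.5000
  mosaic: TP=23, FP=3+2+5+4=14 → 23/37 = 0.6216
Lowest is class 'mildew' with precision = 0.500.

0.500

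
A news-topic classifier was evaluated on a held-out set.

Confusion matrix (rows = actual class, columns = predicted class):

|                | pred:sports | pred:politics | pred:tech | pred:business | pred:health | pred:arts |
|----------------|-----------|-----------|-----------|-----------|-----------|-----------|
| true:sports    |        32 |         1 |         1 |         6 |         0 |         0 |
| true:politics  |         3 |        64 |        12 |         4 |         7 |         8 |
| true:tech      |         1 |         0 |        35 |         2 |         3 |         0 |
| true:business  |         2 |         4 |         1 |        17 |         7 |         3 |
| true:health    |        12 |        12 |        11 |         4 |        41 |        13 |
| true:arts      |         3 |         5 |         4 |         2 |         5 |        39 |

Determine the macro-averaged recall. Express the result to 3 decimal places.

Per-class recall (TP/(TP+FN)):
  sports: TP=32, FN=1+1+6+0+0=8 → 32/40 = 0.8000
  politics: TP=64, FN=3+12+4+7+8=34 → 64/98 = 0.6531
  tech: TP=35, FN=1+0+2+3+0=6 → 35/41 = 0.8537
  business: TP=17, FN=2+4+1+7+3=17 → 17/34 = 0.5000
  health: TP=41, FN=12+12+11+4+13=52 → 41/93 = 0.4409
  arts: TP=39, FN=3+5+4+2+5=19 → 39/58 = 0.6724
Macro-recall = mean = (0.8000 + 0.6531 + 0.8537 + 0.5000 + 0.4409 + 0.6724) / 6 = 0.653

0.653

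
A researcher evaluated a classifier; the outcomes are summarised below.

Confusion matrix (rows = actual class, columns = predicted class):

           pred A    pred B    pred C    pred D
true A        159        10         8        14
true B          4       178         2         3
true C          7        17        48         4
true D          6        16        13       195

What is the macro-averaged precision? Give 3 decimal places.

Per-class precision (TP/(TP+FP)):
  A: TP=159, FP=4+7+6=17 → 159/176 = 0.9034
  B: TP=178, FP=10+17+16=43 → 178/221 = 0.8054
  C: TP=48, FP=8+2+13=23 → 48/71 = 0.6761
  D: TP=195, FP=14+3+4=21 → 195/216 = 0.9028
Macro-precision = mean = (0.9034 + 0.8054 + 0.6761 + 0.9028) / 4 = 0.822

0.822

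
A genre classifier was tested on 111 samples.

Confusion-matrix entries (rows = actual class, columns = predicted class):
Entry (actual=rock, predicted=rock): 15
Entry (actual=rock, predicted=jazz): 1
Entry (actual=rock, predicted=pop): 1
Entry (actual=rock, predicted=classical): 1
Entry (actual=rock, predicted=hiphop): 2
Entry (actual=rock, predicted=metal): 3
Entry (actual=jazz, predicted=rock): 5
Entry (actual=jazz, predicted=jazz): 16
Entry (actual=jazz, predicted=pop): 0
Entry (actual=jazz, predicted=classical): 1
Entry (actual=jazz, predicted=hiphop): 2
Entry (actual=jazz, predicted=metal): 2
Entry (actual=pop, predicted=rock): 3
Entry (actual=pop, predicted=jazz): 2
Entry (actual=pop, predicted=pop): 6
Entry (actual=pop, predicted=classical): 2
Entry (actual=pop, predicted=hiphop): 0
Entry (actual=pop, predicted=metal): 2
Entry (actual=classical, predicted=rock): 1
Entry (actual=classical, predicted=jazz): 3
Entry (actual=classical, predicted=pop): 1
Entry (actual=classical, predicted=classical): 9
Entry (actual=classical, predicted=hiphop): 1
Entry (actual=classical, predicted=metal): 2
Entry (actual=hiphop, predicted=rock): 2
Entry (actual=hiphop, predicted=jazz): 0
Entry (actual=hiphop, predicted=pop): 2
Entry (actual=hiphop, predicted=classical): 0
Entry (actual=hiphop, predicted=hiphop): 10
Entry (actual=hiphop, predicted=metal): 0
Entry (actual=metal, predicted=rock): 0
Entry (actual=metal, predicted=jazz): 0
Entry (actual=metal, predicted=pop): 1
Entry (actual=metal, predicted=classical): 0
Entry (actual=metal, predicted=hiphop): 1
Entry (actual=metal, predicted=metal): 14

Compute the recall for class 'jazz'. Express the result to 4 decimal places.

recall = TP/(TP+FN).
jazz: TP=16, FN=5+0+1+2+2=10 → 16/26 = 0.61538

0.6154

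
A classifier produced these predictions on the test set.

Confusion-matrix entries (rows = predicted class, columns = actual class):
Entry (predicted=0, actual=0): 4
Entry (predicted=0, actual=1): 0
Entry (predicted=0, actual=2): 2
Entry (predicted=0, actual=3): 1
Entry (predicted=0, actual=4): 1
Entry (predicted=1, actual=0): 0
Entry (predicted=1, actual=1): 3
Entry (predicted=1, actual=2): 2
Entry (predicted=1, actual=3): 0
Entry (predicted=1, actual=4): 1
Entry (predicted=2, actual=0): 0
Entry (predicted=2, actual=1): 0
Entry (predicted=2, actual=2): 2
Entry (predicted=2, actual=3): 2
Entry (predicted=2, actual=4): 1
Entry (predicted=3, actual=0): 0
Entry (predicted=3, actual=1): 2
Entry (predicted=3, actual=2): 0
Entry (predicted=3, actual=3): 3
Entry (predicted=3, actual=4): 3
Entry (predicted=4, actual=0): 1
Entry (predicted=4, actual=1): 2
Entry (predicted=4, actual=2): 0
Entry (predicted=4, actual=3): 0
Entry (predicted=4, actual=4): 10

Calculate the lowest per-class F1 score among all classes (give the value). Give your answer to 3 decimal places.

0.364

Per-class F1 score (2·TP/(2·TP+FP+FN)):
  0: TP=4, FP=0+2+1+1=4, FN=0+0+0+1=1 → 8/13 = 0.6154
  1: TP=3, FP=0+2+0+1=3, FN=0+0+2+2=4 → 6/13 = 0.4615
  2: TP=2, FP=0+0+2+1=3, FN=2+2+0+0=4 → 4/11 = 0.3636
  3: TP=3, FP=0+2+0+3=5, FN=1+0+2+0=3 → 6/14 = 0.4286
  4: TP=10, FP=1+2+0+0=3, FN=1+1+1+3=6 → 20/29 = 0.6897
Lowest is class '2' with F1 score = 0.364.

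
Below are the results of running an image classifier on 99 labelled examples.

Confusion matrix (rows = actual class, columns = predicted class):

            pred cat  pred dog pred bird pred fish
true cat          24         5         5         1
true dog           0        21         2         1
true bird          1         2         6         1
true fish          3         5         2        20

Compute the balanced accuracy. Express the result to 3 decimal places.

0.707

Balanced accuracy = mean of per-class recall.
  cat: recall = 24/35 = 0.6857
  dog: recall = 21/24 = 0.8750
  bird: recall = 6/10 = 0.6000
  fish: recall = 20/30 = 0.6667
Mean = (0.6857 + 0.8750 + 0.6000 + 0.6667) / 4 = 0.707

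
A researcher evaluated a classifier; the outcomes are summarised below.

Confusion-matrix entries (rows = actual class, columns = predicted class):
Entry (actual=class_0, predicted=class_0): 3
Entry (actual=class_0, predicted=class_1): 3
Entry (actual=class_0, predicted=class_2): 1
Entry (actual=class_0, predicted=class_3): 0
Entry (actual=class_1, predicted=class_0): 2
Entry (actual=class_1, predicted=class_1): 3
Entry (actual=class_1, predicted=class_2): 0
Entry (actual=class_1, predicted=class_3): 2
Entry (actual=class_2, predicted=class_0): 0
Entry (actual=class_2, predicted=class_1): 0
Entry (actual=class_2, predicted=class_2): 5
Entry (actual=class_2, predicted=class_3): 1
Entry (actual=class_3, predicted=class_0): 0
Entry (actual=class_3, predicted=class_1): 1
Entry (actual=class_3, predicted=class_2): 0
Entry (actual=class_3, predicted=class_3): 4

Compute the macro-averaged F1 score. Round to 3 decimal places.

Per-class F1 score (2·TP/(2·TP+FP+FN)):
  class_0: TP=3, FP=2+0+0=2, FN=3+1+0=4 → 6/12 = 0.5000
  class_1: TP=3, FP=3+0+1=4, FN=2+0+2=4 → 6/14 = 0.4286
  class_2: TP=5, FP=1+0+0=1, FN=0+0+1=1 → 10/12 = 0.8333
  class_3: TP=4, FP=0+2+1=3, FN=0+1+0=1 → 8/12 = 0.6667
Macro-F1 score = mean = (0.5000 + 0.4286 + 0.8333 + 0.6667) / 4 = 0.607

0.607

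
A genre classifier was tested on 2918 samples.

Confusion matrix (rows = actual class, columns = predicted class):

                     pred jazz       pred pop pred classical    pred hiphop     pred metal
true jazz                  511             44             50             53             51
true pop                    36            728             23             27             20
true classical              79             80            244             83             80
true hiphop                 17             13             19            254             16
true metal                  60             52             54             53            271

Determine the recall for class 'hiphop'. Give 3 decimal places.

0.796

recall = TP/(TP+FN).
hiphop: TP=254, FN=17+13+19+16=65 → 254/319 = 0.7962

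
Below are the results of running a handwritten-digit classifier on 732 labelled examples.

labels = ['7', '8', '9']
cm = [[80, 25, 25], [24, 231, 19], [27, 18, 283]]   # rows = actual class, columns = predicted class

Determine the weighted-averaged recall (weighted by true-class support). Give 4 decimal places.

Per-class recall (TP/(TP+FN)):
  7: TP=80, FN=25+25=50 → 80/130 = 0.61538
  8: TP=231, FN=24+19=43 → 231/274 = 0.84307
  9: TP=283, FN=27+18=45 → 283/328 = 0.86280
Weighted-recall = Σ (supportᵢ/N)·recallᵢ with N=732: (130/732)·0.61538 + (274/732)·0.84307 + (328/732)·0.86280 = 0.8115

0.8115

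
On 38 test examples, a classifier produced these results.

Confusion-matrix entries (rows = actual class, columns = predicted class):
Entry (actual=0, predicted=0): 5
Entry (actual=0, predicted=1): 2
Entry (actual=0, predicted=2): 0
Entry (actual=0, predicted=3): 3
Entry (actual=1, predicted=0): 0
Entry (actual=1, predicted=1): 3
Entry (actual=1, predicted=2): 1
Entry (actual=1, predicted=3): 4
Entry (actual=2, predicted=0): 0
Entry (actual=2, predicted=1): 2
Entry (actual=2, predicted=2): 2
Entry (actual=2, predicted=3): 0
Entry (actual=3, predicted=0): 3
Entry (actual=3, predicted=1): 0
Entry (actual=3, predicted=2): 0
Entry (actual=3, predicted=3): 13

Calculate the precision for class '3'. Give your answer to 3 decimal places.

0.650

Take TP from the diagonal, FP from the rest of the '3' prediction marginal, FN from the rest of the '3' actual marginal.
precision = TP/(TP+FP).
3: TP=13, FP=3+4+0=7 → 13/20 = 0.6500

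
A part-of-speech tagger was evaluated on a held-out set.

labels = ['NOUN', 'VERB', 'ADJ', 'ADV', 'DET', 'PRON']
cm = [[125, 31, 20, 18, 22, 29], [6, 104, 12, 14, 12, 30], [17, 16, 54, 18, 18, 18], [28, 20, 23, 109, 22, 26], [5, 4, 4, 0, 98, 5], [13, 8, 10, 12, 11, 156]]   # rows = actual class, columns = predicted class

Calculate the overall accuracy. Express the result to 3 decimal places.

Accuracy = trace / total = (125+104+54+109+98+156=646) / 1118 = 646/1118 = 0.578

0.578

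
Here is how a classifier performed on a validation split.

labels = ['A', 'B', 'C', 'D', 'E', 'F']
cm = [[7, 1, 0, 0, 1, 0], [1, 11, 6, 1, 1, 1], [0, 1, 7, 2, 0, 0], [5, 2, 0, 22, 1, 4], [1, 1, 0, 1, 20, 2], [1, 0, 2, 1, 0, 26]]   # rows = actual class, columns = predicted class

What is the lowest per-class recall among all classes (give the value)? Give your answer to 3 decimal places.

0.524

Per-class recall (TP/(TP+FN)):
  A: TP=7, FN=1+0+0+1+0=2 → 7/9 = 0.7778
  B: TP=11, FN=1+6+1+1+1=10 → 11/21 = 0.5238
  C: TP=7, FN=0+1+2+0+0=3 → 7/10 = 0.7000
  D: TP=22, FN=5+2+0+1+4=12 → 22/34 = 0.6471
  E: TP=20, FN=1+1+0+1+2=5 → 20/25 = 0.8000
  F: TP=26, FN=1+0+2+1+0=4 → 26/30 = 0.8667
Lowest is class 'B' with recall = 0.524.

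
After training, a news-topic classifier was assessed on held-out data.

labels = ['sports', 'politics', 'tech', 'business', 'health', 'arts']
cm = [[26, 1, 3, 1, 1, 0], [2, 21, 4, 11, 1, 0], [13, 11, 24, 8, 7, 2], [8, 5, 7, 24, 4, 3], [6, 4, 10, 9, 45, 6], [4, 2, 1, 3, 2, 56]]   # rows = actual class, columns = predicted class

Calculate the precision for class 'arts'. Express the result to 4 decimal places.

Treat 'arts' as positive and all other classes as negative.
precision = TP/(TP+FP).
arts: TP=56, FP=0+0+2+3+6=11 → 56/67 = 0.83582

0.8358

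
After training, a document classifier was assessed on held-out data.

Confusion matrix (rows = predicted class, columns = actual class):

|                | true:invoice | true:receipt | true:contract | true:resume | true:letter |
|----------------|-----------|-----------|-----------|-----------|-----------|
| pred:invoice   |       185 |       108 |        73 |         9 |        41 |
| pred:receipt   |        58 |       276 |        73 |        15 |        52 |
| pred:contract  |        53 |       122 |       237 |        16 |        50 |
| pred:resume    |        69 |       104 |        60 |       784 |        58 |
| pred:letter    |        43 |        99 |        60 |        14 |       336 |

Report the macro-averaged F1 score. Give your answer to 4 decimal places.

0.5671

Per-class F1 score (2·TP/(2·TP+FP+FN)):
  invoice: TP=185, FP=108+73+9+41=231, FN=58+53+69+43=223 → 370/824 = 0.44903
  receipt: TP=276, FP=58+73+15+52=198, FN=108+122+104+99=433 → 552/1183 = 0.46661
  contract: TP=237, FP=53+122+16+50=241, FN=73+73+60+60=266 → 474/981 = 0.48318
  resume: TP=784, FP=69+104+60+58=291, FN=9+15+16+14=54 → 1568/1913 = 0.81965
  letter: TP=336, FP=43+99+60+14=216, FN=41+52+50+58=201 → 672/1089 = 0.61708
Macro-F1 score = mean = (0.44903 + 0.46661 + 0.48318 + 0.81965 + 0.61708) / 5 = 0.5671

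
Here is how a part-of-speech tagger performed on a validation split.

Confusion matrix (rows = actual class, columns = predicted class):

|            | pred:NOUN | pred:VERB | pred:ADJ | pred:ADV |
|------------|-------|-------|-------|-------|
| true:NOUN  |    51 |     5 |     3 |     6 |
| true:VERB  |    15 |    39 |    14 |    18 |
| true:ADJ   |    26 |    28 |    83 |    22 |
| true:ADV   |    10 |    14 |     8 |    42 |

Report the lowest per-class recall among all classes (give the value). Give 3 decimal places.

0.453

Per-class recall (TP/(TP+FN)):
  NOUN: TP=51, FN=5+3+6=14 → 51/65 = 0.7846
  VERB: TP=39, FN=15+14+18=47 → 39/86 = 0.4535
  ADJ: TP=83, FN=26+28+22=76 → 83/159 = 0.5220
  ADV: TP=42, FN=10+14+8=32 → 42/74 = 0.5676
Lowest is class 'VERB' with recall = 0.453.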